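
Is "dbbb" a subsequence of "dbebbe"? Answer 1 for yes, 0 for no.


Check if "dbbb" is a subsequence of "dbebbe"
Greedy scan:
  Position 0 ('d'): matches sub[0] = 'd'
  Position 1 ('b'): matches sub[1] = 'b'
  Position 2 ('e'): no match needed
  Position 3 ('b'): matches sub[2] = 'b'
  Position 4 ('b'): matches sub[3] = 'b'
  Position 5 ('e'): no match needed
All 4 characters matched => is a subsequence

1


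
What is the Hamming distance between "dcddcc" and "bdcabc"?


Comparing "dcddcc" and "bdcabc" position by position:
  Position 0: 'd' vs 'b' => differ
  Position 1: 'c' vs 'd' => differ
  Position 2: 'd' vs 'c' => differ
  Position 3: 'd' vs 'a' => differ
  Position 4: 'c' vs 'b' => differ
  Position 5: 'c' vs 'c' => same
Total differences (Hamming distance): 5

5


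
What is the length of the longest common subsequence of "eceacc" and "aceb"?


LCS of "eceacc" and "aceb"
DP table:
           a    c    e    b
      0    0    0    0    0
  e   0    0    0    1    1
  c   0    0    1    1    1
  e   0    0    1    2    2
  a   0    1    1    2    2
  c   0    1    2    2    2
  c   0    1    2    2    2
LCS length = dp[6][4] = 2

2


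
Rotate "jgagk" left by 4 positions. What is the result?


Input: "jgagk", rotate left by 4
First 4 characters: "jgag"
Remaining characters: "k"
Concatenate remaining + first: "k" + "jgag" = "kjgag"

kjgag


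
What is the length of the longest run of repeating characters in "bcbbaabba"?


Input: "bcbbaabba"
Scanning for longest run:
  Position 1 ('c'): new char, reset run to 1
  Position 2 ('b'): new char, reset run to 1
  Position 3 ('b'): continues run of 'b', length=2
  Position 4 ('a'): new char, reset run to 1
  Position 5 ('a'): continues run of 'a', length=2
  Position 6 ('b'): new char, reset run to 1
  Position 7 ('b'): continues run of 'b', length=2
  Position 8 ('a'): new char, reset run to 1
Longest run: 'b' with length 2

2


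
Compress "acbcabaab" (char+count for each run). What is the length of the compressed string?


Input: acbcabaab
Runs:
  'a' x 1 => "a1"
  'c' x 1 => "c1"
  'b' x 1 => "b1"
  'c' x 1 => "c1"
  'a' x 1 => "a1"
  'b' x 1 => "b1"
  'a' x 2 => "a2"
  'b' x 1 => "b1"
Compressed: "a1c1b1c1a1b1a2b1"
Compressed length: 16

16


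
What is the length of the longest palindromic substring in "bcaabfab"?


Input: "bcaabfab"
Checking substrings for palindromes:
  [2:4] "aa" (len 2) => palindrome
Longest palindromic substring: "aa" with length 2

2


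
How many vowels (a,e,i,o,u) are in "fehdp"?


Input: fehdp
Checking each character:
  'f' at position 0: consonant
  'e' at position 1: vowel (running total: 1)
  'h' at position 2: consonant
  'd' at position 3: consonant
  'p' at position 4: consonant
Total vowels: 1

1


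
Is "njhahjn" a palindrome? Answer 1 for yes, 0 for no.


Input: njhahjn
Reversed: njhahjn
  Compare pos 0 ('n') with pos 6 ('n'): match
  Compare pos 1 ('j') with pos 5 ('j'): match
  Compare pos 2 ('h') with pos 4 ('h'): match
Result: palindrome

1


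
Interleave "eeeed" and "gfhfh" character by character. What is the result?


Interleaving "eeeed" and "gfhfh":
  Position 0: 'e' from first, 'g' from second => "eg"
  Position 1: 'e' from first, 'f' from second => "ef"
  Position 2: 'e' from first, 'h' from second => "eh"
  Position 3: 'e' from first, 'f' from second => "ef"
  Position 4: 'd' from first, 'h' from second => "dh"
Result: egefehefdh

egefehefdh


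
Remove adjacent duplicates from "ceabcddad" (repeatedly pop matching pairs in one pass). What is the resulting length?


Input: ceabcddad
Stack-based adjacent duplicate removal:
  Read 'c': push. Stack: c
  Read 'e': push. Stack: ce
  Read 'a': push. Stack: cea
  Read 'b': push. Stack: ceab
  Read 'c': push. Stack: ceabc
  Read 'd': push. Stack: ceabcd
  Read 'd': matches stack top 'd' => pop. Stack: ceabc
  Read 'a': push. Stack: ceabca
  Read 'd': push. Stack: ceabcad
Final stack: "ceabcad" (length 7)

7


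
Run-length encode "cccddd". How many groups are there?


Input: cccddd
Scanning for consecutive runs:
  Group 1: 'c' x 3 (positions 0-2)
  Group 2: 'd' x 3 (positions 3-5)
Total groups: 2

2


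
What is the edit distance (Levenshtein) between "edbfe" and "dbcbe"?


Computing edit distance: "edbfe" -> "dbcbe"
DP table:
           d    b    c    b    e
      0    1    2    3    4    5
  e   1    1    2    3    4    4
  d   2    1    2    3    4    5
  b   3    2    1    2    3    4
  f   4    3    2    2    3    4
  e   5    4    3    3    3    3
Edit distance = dp[5][5] = 3

3


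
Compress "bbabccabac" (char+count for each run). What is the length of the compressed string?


Input: bbabccabac
Runs:
  'b' x 2 => "b2"
  'a' x 1 => "a1"
  'b' x 1 => "b1"
  'c' x 2 => "c2"
  'a' x 1 => "a1"
  'b' x 1 => "b1"
  'a' x 1 => "a1"
  'c' x 1 => "c1"
Compressed: "b2a1b1c2a1b1a1c1"
Compressed length: 16

16


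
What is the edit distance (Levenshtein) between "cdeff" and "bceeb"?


Computing edit distance: "cdeff" -> "bceeb"
DP table:
           b    c    e    e    b
      0    1    2    3    4    5
  c   1    1    1    2    3    4
  d   2    2    2    2    3    4
  e   3    3    3    2    2    3
  f   4    4    4    3    3    3
  f   5    5    5    4    4    4
Edit distance = dp[5][5] = 4

4


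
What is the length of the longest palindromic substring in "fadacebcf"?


Input: "fadacebcf"
Checking substrings for palindromes:
  [1:4] "ada" (len 3) => palindrome
Longest palindromic substring: "ada" with length 3

3


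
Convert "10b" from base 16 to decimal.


Input: "10b" in base 16
Positional expansion:
  Digit '1' (value 1) x 16^2 = 256
  Digit '0' (value 0) x 16^1 = 0
  Digit 'b' (value 11) x 16^0 = 11
Sum = 267

267


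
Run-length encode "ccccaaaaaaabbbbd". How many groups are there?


Input: ccccaaaaaaabbbbd
Scanning for consecutive runs:
  Group 1: 'c' x 4 (positions 0-3)
  Group 2: 'a' x 7 (positions 4-10)
  Group 3: 'b' x 4 (positions 11-14)
  Group 4: 'd' x 1 (positions 15-15)
Total groups: 4

4


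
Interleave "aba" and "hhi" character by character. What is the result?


Interleaving "aba" and "hhi":
  Position 0: 'a' from first, 'h' from second => "ah"
  Position 1: 'b' from first, 'h' from second => "bh"
  Position 2: 'a' from first, 'i' from second => "ai"
Result: ahbhai

ahbhai


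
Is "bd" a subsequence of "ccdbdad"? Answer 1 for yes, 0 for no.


Check if "bd" is a subsequence of "ccdbdad"
Greedy scan:
  Position 0 ('c'): no match needed
  Position 1 ('c'): no match needed
  Position 2 ('d'): no match needed
  Position 3 ('b'): matches sub[0] = 'b'
  Position 4 ('d'): matches sub[1] = 'd'
  Position 5 ('a'): no match needed
  Position 6 ('d'): no match needed
All 2 characters matched => is a subsequence

1


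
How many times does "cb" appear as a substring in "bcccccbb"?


Searching for "cb" in "bcccccbb"
Scanning each position:
  Position 0: "bc" => no
  Position 1: "cc" => no
  Position 2: "cc" => no
  Position 3: "cc" => no
  Position 4: "cc" => no
  Position 5: "cb" => MATCH
  Position 6: "bb" => no
Total occurrences: 1

1


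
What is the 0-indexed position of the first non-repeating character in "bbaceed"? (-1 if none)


Input: bbaceed
Character frequencies:
  'a': 1
  'b': 2
  'c': 1
  'd': 1
  'e': 2
Scanning left to right for freq == 1:
  Position 0 ('b'): freq=2, skip
  Position 1 ('b'): freq=2, skip
  Position 2 ('a'): unique! => answer = 2

2


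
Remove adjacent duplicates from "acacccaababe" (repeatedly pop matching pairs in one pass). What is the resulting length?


Input: acacccaababe
Stack-based adjacent duplicate removal:
  Read 'a': push. Stack: a
  Read 'c': push. Stack: ac
  Read 'a': push. Stack: aca
  Read 'c': push. Stack: acac
  Read 'c': matches stack top 'c' => pop. Stack: aca
  Read 'c': push. Stack: acac
  Read 'a': push. Stack: acaca
  Read 'a': matches stack top 'a' => pop. Stack: acac
  Read 'b': push. Stack: acacb
  Read 'a': push. Stack: acacba
  Read 'b': push. Stack: acacbab
  Read 'e': push. Stack: acacbabe
Final stack: "acacbabe" (length 8)

8


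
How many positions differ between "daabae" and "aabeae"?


Comparing "daabae" and "aabeae" position by position:
  Position 0: 'd' vs 'a' => DIFFER
  Position 1: 'a' vs 'a' => same
  Position 2: 'a' vs 'b' => DIFFER
  Position 3: 'b' vs 'e' => DIFFER
  Position 4: 'a' vs 'a' => same
  Position 5: 'e' vs 'e' => same
Positions that differ: 3

3


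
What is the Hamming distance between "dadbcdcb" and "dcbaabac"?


Comparing "dadbcdcb" and "dcbaabac" position by position:
  Position 0: 'd' vs 'd' => same
  Position 1: 'a' vs 'c' => differ
  Position 2: 'd' vs 'b' => differ
  Position 3: 'b' vs 'a' => differ
  Position 4: 'c' vs 'a' => differ
  Position 5: 'd' vs 'b' => differ
  Position 6: 'c' vs 'a' => differ
  Position 7: 'b' vs 'c' => differ
Total differences (Hamming distance): 7

7


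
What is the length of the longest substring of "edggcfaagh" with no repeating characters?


Input: "edggcfaagh"
Sliding window (track last position of each char):
  Position 0 ('e'): window [0,0] length 1 -- new best
  Position 1 ('d'): window [0,1] length 2 -- new best
  Position 2 ('g'): window [0,2] length 3 -- new best
  Position 3 ('g'): repeat (last at 2), move window start to 3
  Position 3 ('g'): window [3,3] length 1
  Position 4 ('c'): window [3,4] length 2
  Position 5 ('f'): window [3,5] length 3
  Position 6 ('a'): window [3,6] length 4 -- new best
  Position 7 ('a'): repeat (last at 6), move window start to 7
  Position 7 ('a'): window [7,7] length 1
  Position 8 ('g'): window [7,8] length 2
  Position 9 ('h'): window [7,9] length 3
Longest substring with no repeats: "gcfa" with length 4

4


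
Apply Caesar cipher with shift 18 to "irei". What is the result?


Caesar cipher: shift "irei" by 18
  'i' (pos 8) + 18 = pos 0 = 'a'
  'r' (pos 17) + 18 = pos 9 = 'j'
  'e' (pos 4) + 18 = pos 22 = 'w'
  'i' (pos 8) + 18 = pos 0 = 'a'
Result: ajwa

ajwa


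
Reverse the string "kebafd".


Input: kebafd
Reading characters right to left:
  Position 5: 'd'
  Position 4: 'f'
  Position 3: 'a'
  Position 2: 'b'
  Position 1: 'e'
  Position 0: 'k'
Reversed: dfabek

dfabek


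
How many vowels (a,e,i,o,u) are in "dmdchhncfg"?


Input: dmdchhncfg
Checking each character:
  'd' at position 0: consonant
  'm' at position 1: consonant
  'd' at position 2: consonant
  'c' at position 3: consonant
  'h' at position 4: consonant
  'h' at position 5: consonant
  'n' at position 6: consonant
  'c' at position 7: consonant
  'f' at position 8: consonant
  'g' at position 9: consonant
Total vowels: 0

0


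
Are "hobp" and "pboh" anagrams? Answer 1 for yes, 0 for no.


Strings: "hobp", "pboh"
Sorted first:  bhop
Sorted second: bhop
Sorted forms match => anagrams

1


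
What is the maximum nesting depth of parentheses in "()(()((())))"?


Input: "()(()((())))"
Tracking depth:
  Position 0 '(': depth becomes 1
  Position 1 ')': depth becomes 0
  Position 2 '(': depth becomes 1
  Position 3 '(': depth becomes 2
  Position 4 ')': depth becomes 1
  Position 5 '(': depth becomes 2
  Position 6 '(': depth becomes 3
  Position 7 '(': depth becomes 4
  Position 8 ')': depth becomes 3
  Position 9 ')': depth becomes 2
  Position 10 ')': depth becomes 1
  Position 11 ')': depth becomes 0
Maximum depth reached: 4

4


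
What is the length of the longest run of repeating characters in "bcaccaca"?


Input: "bcaccaca"
Scanning for longest run:
  Position 1 ('c'): new char, reset run to 1
  Position 2 ('a'): new char, reset run to 1
  Position 3 ('c'): new char, reset run to 1
  Position 4 ('c'): continues run of 'c', length=2
  Position 5 ('a'): new char, reset run to 1
  Position 6 ('c'): new char, reset run to 1
  Position 7 ('a'): new char, reset run to 1
Longest run: 'c' with length 2

2


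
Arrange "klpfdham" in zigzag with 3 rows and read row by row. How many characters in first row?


Zigzag "klpfdham" into 3 rows:
Placing characters:
  'k' => row 0
  'l' => row 1
  'p' => row 2
  'f' => row 1
  'd' => row 0
  'h' => row 1
  'a' => row 2
  'm' => row 1
Rows:
  Row 0: "kd"
  Row 1: "lfhm"
  Row 2: "pa"
First row length: 2

2


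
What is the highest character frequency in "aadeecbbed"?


Input: aadeecbbed
Character counts:
  'a': 2
  'b': 2
  'c': 1
  'd': 2
  'e': 3
Maximum frequency: 3

3


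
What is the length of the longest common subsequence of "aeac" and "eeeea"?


LCS of "aeac" and "eeeea"
DP table:
           e    e    e    e    a
      0    0    0    0    0    0
  a   0    0    0    0    0    1
  e   0    1    1    1    1    1
  a   0    1    1    1    1    2
  c   0    1    1    1    1    2
LCS length = dp[4][5] = 2

2


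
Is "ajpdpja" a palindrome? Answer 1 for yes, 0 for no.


Input: ajpdpja
Reversed: ajpdpja
  Compare pos 0 ('a') with pos 6 ('a'): match
  Compare pos 1 ('j') with pos 5 ('j'): match
  Compare pos 2 ('p') with pos 4 ('p'): match
Result: palindrome

1


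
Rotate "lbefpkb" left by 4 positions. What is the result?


Input: "lbefpkb", rotate left by 4
First 4 characters: "lbef"
Remaining characters: "pkb"
Concatenate remaining + first: "pkb" + "lbef" = "pkblbef"

pkblbef


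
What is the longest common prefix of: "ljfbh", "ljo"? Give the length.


Words: ljfbh, ljo
  Position 0: all 'l' => match
  Position 1: all 'j' => match
  Position 2: ('f', 'o') => mismatch, stop
LCP = "lj" (length 2)

2


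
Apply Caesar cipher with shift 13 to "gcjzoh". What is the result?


Caesar cipher: shift "gcjzoh" by 13
  'g' (pos 6) + 13 = pos 19 = 't'
  'c' (pos 2) + 13 = pos 15 = 'p'
  'j' (pos 9) + 13 = pos 22 = 'w'
  'z' (pos 25) + 13 = pos 12 = 'm'
  'o' (pos 14) + 13 = pos 1 = 'b'
  'h' (pos 7) + 13 = pos 20 = 'u'
Result: tpwmbu

tpwmbu


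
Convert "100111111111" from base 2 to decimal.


Input: "100111111111" in base 2
Positional expansion:
  Digit '1' (value 1) x 2^11 = 2048
  Digit '0' (value 0) x 2^10 = 0
  Digit '0' (value 0) x 2^9 = 0
  Digit '1' (value 1) x 2^8 = 256
  Digit '1' (value 1) x 2^7 = 128
  Digit '1' (value 1) x 2^6 = 64
  Digit '1' (value 1) x 2^5 = 32
  Digit '1' (value 1) x 2^4 = 16
  Digit '1' (value 1) x 2^3 = 8
  Digit '1' (value 1) x 2^2 = 4
  Digit '1' (value 1) x 2^1 = 2
  Digit '1' (value 1) x 2^0 = 1
Sum = 2559

2559


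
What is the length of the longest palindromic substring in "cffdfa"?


Input: "cffdfa"
Checking substrings for palindromes:
  [2:5] "fdf" (len 3) => palindrome
  [1:3] "ff" (len 2) => palindrome
Longest palindromic substring: "fdf" with length 3

3


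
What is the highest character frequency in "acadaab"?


Input: acadaab
Character counts:
  'a': 4
  'b': 1
  'c': 1
  'd': 1
Maximum frequency: 4

4


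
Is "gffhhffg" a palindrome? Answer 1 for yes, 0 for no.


Input: gffhhffg
Reversed: gffhhffg
  Compare pos 0 ('g') with pos 7 ('g'): match
  Compare pos 1 ('f') with pos 6 ('f'): match
  Compare pos 2 ('f') with pos 5 ('f'): match
  Compare pos 3 ('h') with pos 4 ('h'): match
Result: palindrome

1


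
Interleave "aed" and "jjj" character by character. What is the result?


Interleaving "aed" and "jjj":
  Position 0: 'a' from first, 'j' from second => "aj"
  Position 1: 'e' from first, 'j' from second => "ej"
  Position 2: 'd' from first, 'j' from second => "dj"
Result: ajejdj

ajejdj


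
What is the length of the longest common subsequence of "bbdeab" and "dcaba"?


LCS of "bbdeab" and "dcaba"
DP table:
           d    c    a    b    a
      0    0    0    0    0    0
  b   0    0    0    0    1    1
  b   0    0    0    0    1    1
  d   0    1    1    1    1    1
  e   0    1    1    1    1    1
  a   0    1    1    2    2    2
  b   0    1    1    2    3    3
LCS length = dp[6][5] = 3

3


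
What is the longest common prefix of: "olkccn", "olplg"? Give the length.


Words: olkccn, olplg
  Position 0: all 'o' => match
  Position 1: all 'l' => match
  Position 2: ('k', 'p') => mismatch, stop
LCP = "ol" (length 2)

2


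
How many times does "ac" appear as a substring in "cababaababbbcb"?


Searching for "ac" in "cababaababbbcb"
Scanning each position:
  Position 0: "ca" => no
  Position 1: "ab" => no
  Position 2: "ba" => no
  Position 3: "ab" => no
  Position 4: "ba" => no
  Position 5: "aa" => no
  Position 6: "ab" => no
  Position 7: "ba" => no
  Position 8: "ab" => no
  Position 9: "bb" => no
  Position 10: "bb" => no
  Position 11: "bc" => no
  Position 12: "cb" => no
Total occurrences: 0

0


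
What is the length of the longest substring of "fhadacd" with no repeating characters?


Input: "fhadacd"
Sliding window (track last position of each char):
  Position 0 ('f'): window [0,0] length 1 -- new best
  Position 1 ('h'): window [0,1] length 2 -- new best
  Position 2 ('a'): window [0,2] length 3 -- new best
  Position 3 ('d'): window [0,3] length 4 -- new best
  Position 4 ('a'): repeat (last at 2), move window start to 3
  Position 4 ('a'): window [3,4] length 2
  Position 5 ('c'): window [3,5] length 3
  Position 6 ('d'): repeat (last at 3), move window start to 4
  Position 6 ('d'): window [4,6] length 3
Longest substring with no repeats: "fhad" with length 4

4


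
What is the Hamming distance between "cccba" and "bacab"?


Comparing "cccba" and "bacab" position by position:
  Position 0: 'c' vs 'b' => differ
  Position 1: 'c' vs 'a' => differ
  Position 2: 'c' vs 'c' => same
  Position 3: 'b' vs 'a' => differ
  Position 4: 'a' vs 'b' => differ
Total differences (Hamming distance): 4

4


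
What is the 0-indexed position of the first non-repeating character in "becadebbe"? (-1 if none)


Input: becadebbe
Character frequencies:
  'a': 1
  'b': 3
  'c': 1
  'd': 1
  'e': 3
Scanning left to right for freq == 1:
  Position 0 ('b'): freq=3, skip
  Position 1 ('e'): freq=3, skip
  Position 2 ('c'): unique! => answer = 2

2


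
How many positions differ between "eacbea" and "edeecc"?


Comparing "eacbea" and "edeecc" position by position:
  Position 0: 'e' vs 'e' => same
  Position 1: 'a' vs 'd' => DIFFER
  Position 2: 'c' vs 'e' => DIFFER
  Position 3: 'b' vs 'e' => DIFFER
  Position 4: 'e' vs 'c' => DIFFER
  Position 5: 'a' vs 'c' => DIFFER
Positions that differ: 5

5


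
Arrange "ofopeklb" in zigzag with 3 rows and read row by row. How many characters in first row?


Zigzag "ofopeklb" into 3 rows:
Placing characters:
  'o' => row 0
  'f' => row 1
  'o' => row 2
  'p' => row 1
  'e' => row 0
  'k' => row 1
  'l' => row 2
  'b' => row 1
Rows:
  Row 0: "oe"
  Row 1: "fpkb"
  Row 2: "ol"
First row length: 2

2


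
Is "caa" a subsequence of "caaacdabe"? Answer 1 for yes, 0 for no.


Check if "caa" is a subsequence of "caaacdabe"
Greedy scan:
  Position 0 ('c'): matches sub[0] = 'c'
  Position 1 ('a'): matches sub[1] = 'a'
  Position 2 ('a'): matches sub[2] = 'a'
  Position 3 ('a'): no match needed
  Position 4 ('c'): no match needed
  Position 5 ('d'): no match needed
  Position 6 ('a'): no match needed
  Position 7 ('b'): no match needed
  Position 8 ('e'): no match needed
All 3 characters matched => is a subsequence

1


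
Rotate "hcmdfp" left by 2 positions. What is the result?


Input: "hcmdfp", rotate left by 2
First 2 characters: "hc"
Remaining characters: "mdfp"
Concatenate remaining + first: "mdfp" + "hc" = "mdfphc"

mdfphc


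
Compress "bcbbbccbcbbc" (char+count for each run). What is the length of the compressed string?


Input: bcbbbccbcbbc
Runs:
  'b' x 1 => "b1"
  'c' x 1 => "c1"
  'b' x 3 => "b3"
  'c' x 2 => "c2"
  'b' x 1 => "b1"
  'c' x 1 => "c1"
  'b' x 2 => "b2"
  'c' x 1 => "c1"
Compressed: "b1c1b3c2b1c1b2c1"
Compressed length: 16

16


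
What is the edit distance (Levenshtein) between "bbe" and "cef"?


Computing edit distance: "bbe" -> "cef"
DP table:
           c    e    f
      0    1    2    3
  b   1    1    2    3
  b   2    2    2    3
  e   3    3    2    3
Edit distance = dp[3][3] = 3

3


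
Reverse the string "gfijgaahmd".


Input: gfijgaahmd
Reading characters right to left:
  Position 9: 'd'
  Position 8: 'm'
  Position 7: 'h'
  Position 6: 'a'
  Position 5: 'a'
  Position 4: 'g'
  Position 3: 'j'
  Position 2: 'i'
  Position 1: 'f'
  Position 0: 'g'
Reversed: dmhaagjifg

dmhaagjifg


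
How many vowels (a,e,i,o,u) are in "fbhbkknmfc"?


Input: fbhbkknmfc
Checking each character:
  'f' at position 0: consonant
  'b' at position 1: consonant
  'h' at position 2: consonant
  'b' at position 3: consonant
  'k' at position 4: consonant
  'k' at position 5: consonant
  'n' at position 6: consonant
  'm' at position 7: consonant
  'f' at position 8: consonant
  'c' at position 9: consonant
Total vowels: 0

0


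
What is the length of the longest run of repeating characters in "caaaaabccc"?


Input: "caaaaabccc"
Scanning for longest run:
  Position 1 ('a'): new char, reset run to 1
  Position 2 ('a'): continues run of 'a', length=2
  Position 3 ('a'): continues run of 'a', length=3
  Position 4 ('a'): continues run of 'a', length=4
  Position 5 ('a'): continues run of 'a', length=5
  Position 6 ('b'): new char, reset run to 1
  Position 7 ('c'): new char, reset run to 1
  Position 8 ('c'): continues run of 'c', length=2
  Position 9 ('c'): continues run of 'c', length=3
Longest run: 'a' with length 5

5


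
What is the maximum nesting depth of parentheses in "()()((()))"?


Input: "()()((()))"
Tracking depth:
  Position 0 '(': depth becomes 1
  Position 1 ')': depth becomes 0
  Position 2 '(': depth becomes 1
  Position 3 ')': depth becomes 0
  Position 4 '(': depth becomes 1
  Position 5 '(': depth becomes 2
  Position 6 '(': depth becomes 3
  Position 7 ')': depth becomes 2
  Position 8 ')': depth becomes 1
  Position 9 ')': depth becomes 0
Maximum depth reached: 3

3


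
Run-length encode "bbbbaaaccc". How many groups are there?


Input: bbbbaaaccc
Scanning for consecutive runs:
  Group 1: 'b' x 4 (positions 0-3)
  Group 2: 'a' x 3 (positions 4-6)
  Group 3: 'c' x 3 (positions 7-9)
Total groups: 3

3


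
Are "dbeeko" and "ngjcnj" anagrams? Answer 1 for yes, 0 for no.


Strings: "dbeeko", "ngjcnj"
Sorted first:  bdeeko
Sorted second: cgjjnn
Differ at position 0: 'b' vs 'c' => not anagrams

0


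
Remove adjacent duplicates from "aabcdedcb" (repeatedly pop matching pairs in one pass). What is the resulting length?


Input: aabcdedcb
Stack-based adjacent duplicate removal:
  Read 'a': push. Stack: a
  Read 'a': matches stack top 'a' => pop. Stack: (empty)
  Read 'b': push. Stack: b
  Read 'c': push. Stack: bc
  Read 'd': push. Stack: bcd
  Read 'e': push. Stack: bcde
  Read 'd': push. Stack: bcded
  Read 'c': push. Stack: bcdedc
  Read 'b': push. Stack: bcdedcb
Final stack: "bcdedcb" (length 7)

7


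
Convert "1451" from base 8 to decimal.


Input: "1451" in base 8
Positional expansion:
  Digit '1' (value 1) x 8^3 = 512
  Digit '4' (value 4) x 8^2 = 256
  Digit '5' (value 5) x 8^1 = 40
  Digit '1' (value 1) x 8^0 = 1
Sum = 809

809


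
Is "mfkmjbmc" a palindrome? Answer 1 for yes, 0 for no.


Input: mfkmjbmc
Reversed: cmbjmkfm
  Compare pos 0 ('m') with pos 7 ('c'): MISMATCH
  Compare pos 1 ('f') with pos 6 ('m'): MISMATCH
  Compare pos 2 ('k') with pos 5 ('b'): MISMATCH
  Compare pos 3 ('m') with pos 4 ('j'): MISMATCH
Result: not a palindrome

0


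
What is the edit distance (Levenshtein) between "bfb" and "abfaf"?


Computing edit distance: "bfb" -> "abfaf"
DP table:
           a    b    f    a    f
      0    1    2    3    4    5
  b   1    1    1    2    3    4
  f   2    2    2    1    2    3
  b   3    3    2    2    2    3
Edit distance = dp[3][5] = 3

3


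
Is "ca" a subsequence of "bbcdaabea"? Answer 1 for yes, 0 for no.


Check if "ca" is a subsequence of "bbcdaabea"
Greedy scan:
  Position 0 ('b'): no match needed
  Position 1 ('b'): no match needed
  Position 2 ('c'): matches sub[0] = 'c'
  Position 3 ('d'): no match needed
  Position 4 ('a'): matches sub[1] = 'a'
  Position 5 ('a'): no match needed
  Position 6 ('b'): no match needed
  Position 7 ('e'): no match needed
  Position 8 ('a'): no match needed
All 2 characters matched => is a subsequence

1


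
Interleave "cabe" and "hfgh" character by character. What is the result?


Interleaving "cabe" and "hfgh":
  Position 0: 'c' from first, 'h' from second => "ch"
  Position 1: 'a' from first, 'f' from second => "af"
  Position 2: 'b' from first, 'g' from second => "bg"
  Position 3: 'e' from first, 'h' from second => "eh"
Result: chafbgeh

chafbgeh


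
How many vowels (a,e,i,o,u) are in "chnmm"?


Input: chnmm
Checking each character:
  'c' at position 0: consonant
  'h' at position 1: consonant
  'n' at position 2: consonant
  'm' at position 3: consonant
  'm' at position 4: consonant
Total vowels: 0

0


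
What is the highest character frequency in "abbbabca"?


Input: abbbabca
Character counts:
  'a': 3
  'b': 4
  'c': 1
Maximum frequency: 4

4


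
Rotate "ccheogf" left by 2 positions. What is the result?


Input: "ccheogf", rotate left by 2
First 2 characters: "cc"
Remaining characters: "heogf"
Concatenate remaining + first: "heogf" + "cc" = "heogfcc"

heogfcc


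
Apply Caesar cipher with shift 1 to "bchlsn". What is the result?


Caesar cipher: shift "bchlsn" by 1
  'b' (pos 1) + 1 = pos 2 = 'c'
  'c' (pos 2) + 1 = pos 3 = 'd'
  'h' (pos 7) + 1 = pos 8 = 'i'
  'l' (pos 11) + 1 = pos 12 = 'm'
  's' (pos 18) + 1 = pos 19 = 't'
  'n' (pos 13) + 1 = pos 14 = 'o'
Result: cdimto

cdimto


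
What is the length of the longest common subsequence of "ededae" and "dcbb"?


LCS of "ededae" and "dcbb"
DP table:
           d    c    b    b
      0    0    0    0    0
  e   0    0    0    0    0
  d   0    1    1    1    1
  e   0    1    1    1    1
  d   0    1    1    1    1
  a   0    1    1    1    1
  e   0    1    1    1    1
LCS length = dp[6][4] = 1

1


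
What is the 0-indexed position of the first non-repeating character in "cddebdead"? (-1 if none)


Input: cddebdead
Character frequencies:
  'a': 1
  'b': 1
  'c': 1
  'd': 4
  'e': 2
Scanning left to right for freq == 1:
  Position 0 ('c'): unique! => answer = 0

0


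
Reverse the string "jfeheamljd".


Input: jfeheamljd
Reading characters right to left:
  Position 9: 'd'
  Position 8: 'j'
  Position 7: 'l'
  Position 6: 'm'
  Position 5: 'a'
  Position 4: 'e'
  Position 3: 'h'
  Position 2: 'e'
  Position 1: 'f'
  Position 0: 'j'
Reversed: djlmaehefj

djlmaehefj


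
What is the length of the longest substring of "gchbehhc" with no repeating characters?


Input: "gchbehhc"
Sliding window (track last position of each char):
  Position 0 ('g'): window [0,0] length 1 -- new best
  Position 1 ('c'): window [0,1] length 2 -- new best
  Position 2 ('h'): window [0,2] length 3 -- new best
  Position 3 ('b'): window [0,3] length 4 -- new best
  Position 4 ('e'): window [0,4] length 5 -- new best
  Position 5 ('h'): repeat (last at 2), move window start to 3
  Position 5 ('h'): window [3,5] length 3
  Position 6 ('h'): repeat (last at 5), move window start to 6
  Position 6 ('h'): window [6,6] length 1
  Position 7 ('c'): window [6,7] length 2
Longest substring with no repeats: "gchbe" with length 5

5


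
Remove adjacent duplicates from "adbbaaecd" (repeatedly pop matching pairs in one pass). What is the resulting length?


Input: adbbaaecd
Stack-based adjacent duplicate removal:
  Read 'a': push. Stack: a
  Read 'd': push. Stack: ad
  Read 'b': push. Stack: adb
  Read 'b': matches stack top 'b' => pop. Stack: ad
  Read 'a': push. Stack: ada
  Read 'a': matches stack top 'a' => pop. Stack: ad
  Read 'e': push. Stack: ade
  Read 'c': push. Stack: adec
  Read 'd': push. Stack: adecd
Final stack: "adecd" (length 5)

5


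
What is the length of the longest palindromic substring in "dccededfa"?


Input: "dccededfa"
Checking substrings for palindromes:
  [3:6] "ede" (len 3) => palindrome
  [4:7] "ded" (len 3) => palindrome
  [1:3] "cc" (len 2) => palindrome
Longest palindromic substring: "ede" with length 3

3


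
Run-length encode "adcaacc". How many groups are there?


Input: adcaacc
Scanning for consecutive runs:
  Group 1: 'a' x 1 (positions 0-0)
  Group 2: 'd' x 1 (positions 1-1)
  Group 3: 'c' x 1 (positions 2-2)
  Group 4: 'a' x 2 (positions 3-4)
  Group 5: 'c' x 2 (positions 5-6)
Total groups: 5

5


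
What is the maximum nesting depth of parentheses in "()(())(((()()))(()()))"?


Input: "()(())(((()()))(()()))"
Tracking depth:
  Position 0 '(': depth becomes 1
  Position 1 ')': depth becomes 0
  Position 2 '(': depth becomes 1
  Position 3 '(': depth becomes 2
  Position 4 ')': depth becomes 1
  Position 5 ')': depth becomes 0
  Position 6 '(': depth becomes 1
  Position 7 '(': depth becomes 2
  Position 8 '(': depth becomes 3
  Position 9 '(': depth becomes 4
  Position 10 ')': depth becomes 3
  Position 11 '(': depth becomes 4
  Position 12 ')': depth becomes 3
  Position 13 ')': depth becomes 2
  Position 14 ')': depth becomes 1
  Position 15 '(': depth becomes 2
  Position 16 '(': depth becomes 3
  Position 17 ')': depth becomes 2
  Position 18 '(': depth becomes 3
  Position 19 ')': depth becomes 2
  Position 20 ')': depth becomes 1
  Position 21 ')': depth becomes 0
Maximum depth reached: 4

4


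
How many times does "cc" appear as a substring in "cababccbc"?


Searching for "cc" in "cababccbc"
Scanning each position:
  Position 0: "ca" => no
  Position 1: "ab" => no
  Position 2: "ba" => no
  Position 3: "ab" => no
  Position 4: "bc" => no
  Position 5: "cc" => MATCH
  Position 6: "cb" => no
  Position 7: "bc" => no
Total occurrences: 1

1


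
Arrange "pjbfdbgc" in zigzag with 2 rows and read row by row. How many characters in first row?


Zigzag "pjbfdbgc" into 2 rows:
Placing characters:
  'p' => row 0
  'j' => row 1
  'b' => row 0
  'f' => row 1
  'd' => row 0
  'b' => row 1
  'g' => row 0
  'c' => row 1
Rows:
  Row 0: "pbdg"
  Row 1: "jfbc"
First row length: 4

4


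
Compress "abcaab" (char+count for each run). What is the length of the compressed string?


Input: abcaab
Runs:
  'a' x 1 => "a1"
  'b' x 1 => "b1"
  'c' x 1 => "c1"
  'a' x 2 => "a2"
  'b' x 1 => "b1"
Compressed: "a1b1c1a2b1"
Compressed length: 10

10


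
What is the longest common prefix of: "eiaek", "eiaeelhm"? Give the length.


Words: eiaek, eiaeelhm
  Position 0: all 'e' => match
  Position 1: all 'i' => match
  Position 2: all 'a' => match
  Position 3: all 'e' => match
  Position 4: ('k', 'e') => mismatch, stop
LCP = "eiae" (length 4)

4


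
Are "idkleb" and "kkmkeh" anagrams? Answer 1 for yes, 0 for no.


Strings: "idkleb", "kkmkeh"
Sorted first:  bdeikl
Sorted second: ehkkkm
Differ at position 0: 'b' vs 'e' => not anagrams

0


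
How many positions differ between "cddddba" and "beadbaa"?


Comparing "cddddba" and "beadbaa" position by position:
  Position 0: 'c' vs 'b' => DIFFER
  Position 1: 'd' vs 'e' => DIFFER
  Position 2: 'd' vs 'a' => DIFFER
  Position 3: 'd' vs 'd' => same
  Position 4: 'd' vs 'b' => DIFFER
  Position 5: 'b' vs 'a' => DIFFER
  Position 6: 'a' vs 'a' => same
Positions that differ: 5

5


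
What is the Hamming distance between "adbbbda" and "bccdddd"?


Comparing "adbbbda" and "bccdddd" position by position:
  Position 0: 'a' vs 'b' => differ
  Position 1: 'd' vs 'c' => differ
  Position 2: 'b' vs 'c' => differ
  Position 3: 'b' vs 'd' => differ
  Position 4: 'b' vs 'd' => differ
  Position 5: 'd' vs 'd' => same
  Position 6: 'a' vs 'd' => differ
Total differences (Hamming distance): 6

6


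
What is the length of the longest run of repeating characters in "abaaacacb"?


Input: "abaaacacb"
Scanning for longest run:
  Position 1 ('b'): new char, reset run to 1
  Position 2 ('a'): new char, reset run to 1
  Position 3 ('a'): continues run of 'a', length=2
  Position 4 ('a'): continues run of 'a', length=3
  Position 5 ('c'): new char, reset run to 1
  Position 6 ('a'): new char, reset run to 1
  Position 7 ('c'): new char, reset run to 1
  Position 8 ('b'): new char, reset run to 1
Longest run: 'a' with length 3

3


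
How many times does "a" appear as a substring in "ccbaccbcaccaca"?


Searching for "a" in "ccbaccbcaccaca"
Scanning each position:
  Position 0: "c" => no
  Position 1: "c" => no
  Position 2: "b" => no
  Position 3: "a" => MATCH
  Position 4: "c" => no
  Position 5: "c" => no
  Position 6: "b" => no
  Position 7: "c" => no
  Position 8: "a" => MATCH
  Position 9: "c" => no
  Position 10: "c" => no
  Position 11: "a" => MATCH
  Position 12: "c" => no
  Position 13: "a" => MATCH
Total occurrences: 4

4


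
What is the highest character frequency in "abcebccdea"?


Input: abcebccdea
Character counts:
  'a': 2
  'b': 2
  'c': 3
  'd': 1
  'e': 2
Maximum frequency: 3

3


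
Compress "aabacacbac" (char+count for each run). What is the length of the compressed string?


Input: aabacacbac
Runs:
  'a' x 2 => "a2"
  'b' x 1 => "b1"
  'a' x 1 => "a1"
  'c' x 1 => "c1"
  'a' x 1 => "a1"
  'c' x 1 => "c1"
  'b' x 1 => "b1"
  'a' x 1 => "a1"
  'c' x 1 => "c1"
Compressed: "a2b1a1c1a1c1b1a1c1"
Compressed length: 18

18


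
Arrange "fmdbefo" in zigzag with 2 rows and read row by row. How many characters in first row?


Zigzag "fmdbefo" into 2 rows:
Placing characters:
  'f' => row 0
  'm' => row 1
  'd' => row 0
  'b' => row 1
  'e' => row 0
  'f' => row 1
  'o' => row 0
Rows:
  Row 0: "fdeo"
  Row 1: "mbf"
First row length: 4

4


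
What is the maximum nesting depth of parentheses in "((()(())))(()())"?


Input: "((()(())))(()())"
Tracking depth:
  Position 0 '(': depth becomes 1
  Position 1 '(': depth becomes 2
  Position 2 '(': depth becomes 3
  Position 3 ')': depth becomes 2
  Position 4 '(': depth becomes 3
  Position 5 '(': depth becomes 4
  Position 6 ')': depth becomes 3
  Position 7 ')': depth becomes 2
  Position 8 ')': depth becomes 1
  Position 9 ')': depth becomes 0
  Position 10 '(': depth becomes 1
  Position 11 '(': depth becomes 2
  Position 12 ')': depth becomes 1
  Position 13 '(': depth becomes 2
  Position 14 ')': depth becomes 1
  Position 15 ')': depth becomes 0
Maximum depth reached: 4

4


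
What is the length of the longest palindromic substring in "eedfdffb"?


Input: "eedfdffb"
Checking substrings for palindromes:
  [2:5] "dfd" (len 3) => palindrome
  [3:6] "fdf" (len 3) => palindrome
  [0:2] "ee" (len 2) => palindrome
  [5:7] "ff" (len 2) => palindrome
Longest palindromic substring: "dfd" with length 3

3


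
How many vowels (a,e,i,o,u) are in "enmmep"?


Input: enmmep
Checking each character:
  'e' at position 0: vowel (running total: 1)
  'n' at position 1: consonant
  'm' at position 2: consonant
  'm' at position 3: consonant
  'e' at position 4: vowel (running total: 2)
  'p' at position 5: consonant
Total vowels: 2

2


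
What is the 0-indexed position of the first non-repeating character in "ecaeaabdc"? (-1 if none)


Input: ecaeaabdc
Character frequencies:
  'a': 3
  'b': 1
  'c': 2
  'd': 1
  'e': 2
Scanning left to right for freq == 1:
  Position 0 ('e'): freq=2, skip
  Position 1 ('c'): freq=2, skip
  Position 2 ('a'): freq=3, skip
  Position 3 ('e'): freq=2, skip
  Position 4 ('a'): freq=3, skip
  Position 5 ('a'): freq=3, skip
  Position 6 ('b'): unique! => answer = 6

6


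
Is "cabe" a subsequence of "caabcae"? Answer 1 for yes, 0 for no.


Check if "cabe" is a subsequence of "caabcae"
Greedy scan:
  Position 0 ('c'): matches sub[0] = 'c'
  Position 1 ('a'): matches sub[1] = 'a'
  Position 2 ('a'): no match needed
  Position 3 ('b'): matches sub[2] = 'b'
  Position 4 ('c'): no match needed
  Position 5 ('a'): no match needed
  Position 6 ('e'): matches sub[3] = 'e'
All 4 characters matched => is a subsequence

1


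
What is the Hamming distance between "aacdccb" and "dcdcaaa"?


Comparing "aacdccb" and "dcdcaaa" position by position:
  Position 0: 'a' vs 'd' => differ
  Position 1: 'a' vs 'c' => differ
  Position 2: 'c' vs 'd' => differ
  Position 3: 'd' vs 'c' => differ
  Position 4: 'c' vs 'a' => differ
  Position 5: 'c' vs 'a' => differ
  Position 6: 'b' vs 'a' => differ
Total differences (Hamming distance): 7

7


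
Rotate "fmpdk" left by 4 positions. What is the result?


Input: "fmpdk", rotate left by 4
First 4 characters: "fmpd"
Remaining characters: "k"
Concatenate remaining + first: "k" + "fmpd" = "kfmpd"

kfmpd


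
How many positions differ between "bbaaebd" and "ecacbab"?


Comparing "bbaaebd" and "ecacbab" position by position:
  Position 0: 'b' vs 'e' => DIFFER
  Position 1: 'b' vs 'c' => DIFFER
  Position 2: 'a' vs 'a' => same
  Position 3: 'a' vs 'c' => DIFFER
  Position 4: 'e' vs 'b' => DIFFER
  Position 5: 'b' vs 'a' => DIFFER
  Position 6: 'd' vs 'b' => DIFFER
Positions that differ: 6

6


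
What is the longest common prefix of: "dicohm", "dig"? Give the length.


Words: dicohm, dig
  Position 0: all 'd' => match
  Position 1: all 'i' => match
  Position 2: ('c', 'g') => mismatch, stop
LCP = "di" (length 2)

2


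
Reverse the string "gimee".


Input: gimee
Reading characters right to left:
  Position 4: 'e'
  Position 3: 'e'
  Position 2: 'm'
  Position 1: 'i'
  Position 0: 'g'
Reversed: eemig

eemig


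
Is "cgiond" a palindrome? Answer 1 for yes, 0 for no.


Input: cgiond
Reversed: dnoigc
  Compare pos 0 ('c') with pos 5 ('d'): MISMATCH
  Compare pos 1 ('g') with pos 4 ('n'): MISMATCH
  Compare pos 2 ('i') with pos 3 ('o'): MISMATCH
Result: not a palindrome

0


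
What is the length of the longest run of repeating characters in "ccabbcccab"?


Input: "ccabbcccab"
Scanning for longest run:
  Position 1 ('c'): continues run of 'c', length=2
  Position 2 ('a'): new char, reset run to 1
  Position 3 ('b'): new char, reset run to 1
  Position 4 ('b'): continues run of 'b', length=2
  Position 5 ('c'): new char, reset run to 1
  Position 6 ('c'): continues run of 'c', length=2
  Position 7 ('c'): continues run of 'c', length=3
  Position 8 ('a'): new char, reset run to 1
  Position 9 ('b'): new char, reset run to 1
Longest run: 'c' with length 3

3


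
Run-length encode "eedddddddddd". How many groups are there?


Input: eedddddddddd
Scanning for consecutive runs:
  Group 1: 'e' x 2 (positions 0-1)
  Group 2: 'd' x 10 (positions 2-11)
Total groups: 2

2


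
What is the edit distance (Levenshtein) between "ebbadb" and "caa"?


Computing edit distance: "ebbadb" -> "caa"
DP table:
           c    a    a
      0    1    2    3
  e   1    1    2    3
  b   2    2    2    3
  b   3    3    3    3
  a   4    4    3    3
  d   5    5    4    4
  b   6    6    5    5
Edit distance = dp[6][3] = 5

5


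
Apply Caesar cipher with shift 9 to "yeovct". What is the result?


Caesar cipher: shift "yeovct" by 9
  'y' (pos 24) + 9 = pos 7 = 'h'
  'e' (pos 4) + 9 = pos 13 = 'n'
  'o' (pos 14) + 9 = pos 23 = 'x'
  'v' (pos 21) + 9 = pos 4 = 'e'
  'c' (pos 2) + 9 = pos 11 = 'l'
  't' (pos 19) + 9 = pos 2 = 'c'
Result: hnxelc

hnxelc


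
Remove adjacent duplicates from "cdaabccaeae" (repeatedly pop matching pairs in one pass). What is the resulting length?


Input: cdaabccaeae
Stack-based adjacent duplicate removal:
  Read 'c': push. Stack: c
  Read 'd': push. Stack: cd
  Read 'a': push. Stack: cda
  Read 'a': matches stack top 'a' => pop. Stack: cd
  Read 'b': push. Stack: cdb
  Read 'c': push. Stack: cdbc
  Read 'c': matches stack top 'c' => pop. Stack: cdb
  Read 'a': push. Stack: cdba
  Read 'e': push. Stack: cdbae
  Read 'a': push. Stack: cdbaea
  Read 'e': push. Stack: cdbaeae
Final stack: "cdbaeae" (length 7)

7


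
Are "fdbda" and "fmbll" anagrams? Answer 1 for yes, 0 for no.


Strings: "fdbda", "fmbll"
Sorted first:  abddf
Sorted second: bfllm
Differ at position 0: 'a' vs 'b' => not anagrams

0


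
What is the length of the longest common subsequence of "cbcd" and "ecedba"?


LCS of "cbcd" and "ecedba"
DP table:
           e    c    e    d    b    a
      0    0    0    0    0    0    0
  c   0    0    1    1    1    1    1
  b   0    0    1    1    1    2    2
  c   0    0    1    1    1    2    2
  d   0    0    1    1    2    2    2
LCS length = dp[4][6] = 2

2
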